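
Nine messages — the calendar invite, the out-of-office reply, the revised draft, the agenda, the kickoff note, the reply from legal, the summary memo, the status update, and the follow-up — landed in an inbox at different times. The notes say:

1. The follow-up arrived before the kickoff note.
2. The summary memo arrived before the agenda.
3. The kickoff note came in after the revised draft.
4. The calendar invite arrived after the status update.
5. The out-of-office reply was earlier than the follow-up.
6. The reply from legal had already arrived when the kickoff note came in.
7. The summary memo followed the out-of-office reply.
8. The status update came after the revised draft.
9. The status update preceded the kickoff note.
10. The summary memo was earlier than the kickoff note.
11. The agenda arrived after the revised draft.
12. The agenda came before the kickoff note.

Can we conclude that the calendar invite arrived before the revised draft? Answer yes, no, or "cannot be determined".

Tracing the constraints gives the revised draft → the status update → the calendar invite, so the revised draft must come before the calendar invite.
That means the calendar invite cannot be before the revised draft.

no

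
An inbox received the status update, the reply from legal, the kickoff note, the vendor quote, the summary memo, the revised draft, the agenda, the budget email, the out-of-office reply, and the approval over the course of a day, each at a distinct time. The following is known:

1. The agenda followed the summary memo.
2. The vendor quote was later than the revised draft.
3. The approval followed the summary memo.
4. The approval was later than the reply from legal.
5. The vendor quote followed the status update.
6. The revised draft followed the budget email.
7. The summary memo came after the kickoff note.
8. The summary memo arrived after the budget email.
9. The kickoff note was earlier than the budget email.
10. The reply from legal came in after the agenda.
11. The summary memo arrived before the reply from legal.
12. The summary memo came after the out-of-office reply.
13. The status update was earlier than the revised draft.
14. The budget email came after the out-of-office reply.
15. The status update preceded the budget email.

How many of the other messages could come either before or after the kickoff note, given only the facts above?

Forced after the kickoff note: the agenda, the approval, the budget email, the reply from legal, the revised draft, the summary memo, and the vendor quote.
That leaves the out-of-office reply and the status update with no forced order relative to the kickoff note — 2.

2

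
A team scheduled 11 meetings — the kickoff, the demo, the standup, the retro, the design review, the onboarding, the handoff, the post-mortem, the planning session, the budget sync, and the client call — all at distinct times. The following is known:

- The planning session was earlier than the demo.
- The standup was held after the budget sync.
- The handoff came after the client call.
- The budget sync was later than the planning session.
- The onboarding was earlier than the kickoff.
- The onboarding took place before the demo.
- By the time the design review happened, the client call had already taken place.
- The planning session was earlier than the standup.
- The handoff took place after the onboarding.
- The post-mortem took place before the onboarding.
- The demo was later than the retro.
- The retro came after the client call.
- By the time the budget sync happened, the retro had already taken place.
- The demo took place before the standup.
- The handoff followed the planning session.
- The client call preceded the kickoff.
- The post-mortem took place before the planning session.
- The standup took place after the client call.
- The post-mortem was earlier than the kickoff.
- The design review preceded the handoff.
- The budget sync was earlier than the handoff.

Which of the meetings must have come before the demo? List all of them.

Directly stated before the demo: the onboarding, the planning session, and the retro.
The client call reaches the demo via the client call → the retro → the demo.
The post-mortem reaches the demo via the post-mortem → the onboarding → the demo.
No chain forces the budget sync (or any of the others) ahead of the demo.

the client call, the onboarding, the planning session, the post-mortem, the retro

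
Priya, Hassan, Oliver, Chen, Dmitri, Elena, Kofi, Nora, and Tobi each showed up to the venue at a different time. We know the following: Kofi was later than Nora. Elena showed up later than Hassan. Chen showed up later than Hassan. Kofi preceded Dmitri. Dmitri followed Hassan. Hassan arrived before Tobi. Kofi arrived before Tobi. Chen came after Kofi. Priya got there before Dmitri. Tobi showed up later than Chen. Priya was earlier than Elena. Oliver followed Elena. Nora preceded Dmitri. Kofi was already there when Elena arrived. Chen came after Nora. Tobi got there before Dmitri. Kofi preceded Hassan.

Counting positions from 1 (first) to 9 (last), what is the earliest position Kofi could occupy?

2

Nora must come before Kofi — 1 forced predecessor.
Nothing else is forced ahead of Kofi, so their earliest slot is position 1 + 1 = 2.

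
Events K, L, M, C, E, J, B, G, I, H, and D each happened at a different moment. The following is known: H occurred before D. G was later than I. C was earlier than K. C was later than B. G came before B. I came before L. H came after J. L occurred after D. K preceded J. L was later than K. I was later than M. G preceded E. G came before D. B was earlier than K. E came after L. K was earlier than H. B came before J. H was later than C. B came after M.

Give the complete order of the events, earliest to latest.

The constraints fix every adjacent pair, so only one ordering works:
M → I → G → B → C → K → J → H → D → L → E.

M, I, G, B, C, K, J, H, D, L, E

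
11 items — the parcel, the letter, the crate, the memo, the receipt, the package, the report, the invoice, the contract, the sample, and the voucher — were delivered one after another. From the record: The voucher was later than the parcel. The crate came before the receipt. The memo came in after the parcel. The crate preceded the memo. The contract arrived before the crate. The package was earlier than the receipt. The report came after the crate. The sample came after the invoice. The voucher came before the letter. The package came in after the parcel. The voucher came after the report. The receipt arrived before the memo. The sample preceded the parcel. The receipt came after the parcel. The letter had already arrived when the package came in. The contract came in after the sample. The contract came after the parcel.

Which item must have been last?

the memo

Every other item has a chain of constraints placing it before the memo, so the memo is last.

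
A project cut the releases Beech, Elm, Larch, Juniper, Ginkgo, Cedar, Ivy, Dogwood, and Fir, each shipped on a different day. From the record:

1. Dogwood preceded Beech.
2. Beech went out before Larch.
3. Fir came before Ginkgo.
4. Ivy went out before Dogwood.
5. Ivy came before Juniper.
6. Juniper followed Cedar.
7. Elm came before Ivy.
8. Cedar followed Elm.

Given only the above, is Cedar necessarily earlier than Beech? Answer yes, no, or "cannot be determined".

No chain of stated constraints runs from Cedar to Beech, and none runs from Beech to Cedar either.
So the relative order of Cedar and Beech is not fixed by the given facts.

cannot be determined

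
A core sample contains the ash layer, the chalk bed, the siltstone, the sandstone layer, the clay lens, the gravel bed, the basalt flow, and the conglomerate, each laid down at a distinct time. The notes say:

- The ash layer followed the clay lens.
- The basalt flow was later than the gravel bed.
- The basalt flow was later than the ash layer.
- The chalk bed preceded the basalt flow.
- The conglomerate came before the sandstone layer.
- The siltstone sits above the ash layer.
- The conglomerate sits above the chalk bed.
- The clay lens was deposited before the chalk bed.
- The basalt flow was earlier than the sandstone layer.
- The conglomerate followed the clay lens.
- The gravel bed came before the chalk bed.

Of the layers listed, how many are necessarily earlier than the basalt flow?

4

Directly stated before the basalt flow: the ash layer, the chalk bed, and the gravel bed.
The clay lens reaches the basalt flow via the clay lens → the ash layer → the basalt flow.
That's the ash layer, the chalk bed, the clay lens, and the gravel bed — 4 in all.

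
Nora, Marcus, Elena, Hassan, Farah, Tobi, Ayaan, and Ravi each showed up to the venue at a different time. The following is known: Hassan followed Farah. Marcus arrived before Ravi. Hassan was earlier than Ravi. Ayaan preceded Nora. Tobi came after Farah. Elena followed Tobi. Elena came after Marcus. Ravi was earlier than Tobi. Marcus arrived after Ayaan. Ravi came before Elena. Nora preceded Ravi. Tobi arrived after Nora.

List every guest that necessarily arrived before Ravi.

Directly stated before Ravi: Hassan, Marcus, and Nora.
Ayaan reaches Ravi via Ayaan → Nora → Ravi.
Farah reaches Ravi via Farah → Hassan → Ravi.
No chain forces Elena (or any of the others) ahead of Ravi.

Ayaan, Farah, Hassan, Marcus, Nora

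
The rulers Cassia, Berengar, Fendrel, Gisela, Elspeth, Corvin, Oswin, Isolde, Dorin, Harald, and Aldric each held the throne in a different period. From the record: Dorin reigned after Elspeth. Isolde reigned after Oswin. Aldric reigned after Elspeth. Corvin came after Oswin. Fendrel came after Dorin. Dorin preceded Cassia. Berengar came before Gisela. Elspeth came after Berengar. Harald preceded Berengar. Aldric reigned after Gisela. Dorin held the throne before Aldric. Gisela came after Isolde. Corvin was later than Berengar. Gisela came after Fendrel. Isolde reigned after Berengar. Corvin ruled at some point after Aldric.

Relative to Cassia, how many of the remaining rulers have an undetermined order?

Forced before Cassia: Berengar, Dorin, Elspeth, and Harald.
That leaves Aldric, Corvin, Fendrel, Gisela, Isolde, and Oswin with no forced order relative to Cassia — 6.

6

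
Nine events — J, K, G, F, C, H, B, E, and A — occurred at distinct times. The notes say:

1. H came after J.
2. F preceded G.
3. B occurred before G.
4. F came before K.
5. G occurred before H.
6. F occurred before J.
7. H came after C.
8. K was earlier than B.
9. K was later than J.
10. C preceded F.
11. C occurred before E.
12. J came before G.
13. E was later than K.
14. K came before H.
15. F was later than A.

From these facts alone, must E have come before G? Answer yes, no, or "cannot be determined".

cannot be determined

No chain of stated constraints runs from E to G, and none runs from G to E either.
So the relative order of E and G is not fixed by the given facts.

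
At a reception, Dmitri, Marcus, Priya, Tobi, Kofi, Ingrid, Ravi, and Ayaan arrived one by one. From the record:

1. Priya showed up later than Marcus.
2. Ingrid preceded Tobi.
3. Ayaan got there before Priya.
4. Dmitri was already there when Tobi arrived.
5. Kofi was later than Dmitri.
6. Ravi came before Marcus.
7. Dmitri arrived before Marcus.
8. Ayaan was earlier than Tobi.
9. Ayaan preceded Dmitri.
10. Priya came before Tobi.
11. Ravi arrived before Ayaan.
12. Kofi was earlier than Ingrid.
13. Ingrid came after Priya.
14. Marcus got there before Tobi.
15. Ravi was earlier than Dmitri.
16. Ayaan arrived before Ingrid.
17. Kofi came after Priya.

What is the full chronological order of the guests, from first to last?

The constraints fix every adjacent pair, so only one ordering works:
Ravi → Ayaan → Dmitri → Marcus → Priya → Kofi → Ingrid → Tobi.

Ravi, Ayaan, Dmitri, Marcus, Priya, Kofi, Ingrid, Tobi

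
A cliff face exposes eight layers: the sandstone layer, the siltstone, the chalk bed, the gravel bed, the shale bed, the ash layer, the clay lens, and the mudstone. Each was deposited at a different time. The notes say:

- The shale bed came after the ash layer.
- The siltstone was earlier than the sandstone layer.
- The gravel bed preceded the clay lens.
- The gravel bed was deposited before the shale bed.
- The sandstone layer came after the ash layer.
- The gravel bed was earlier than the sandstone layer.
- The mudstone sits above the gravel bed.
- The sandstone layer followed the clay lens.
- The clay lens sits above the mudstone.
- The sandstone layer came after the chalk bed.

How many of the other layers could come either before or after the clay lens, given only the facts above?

4

Forced before the clay lens: the gravel bed and the mudstone; forced after the clay lens: the sandstone layer.
That leaves the ash layer, the chalk bed, the shale bed, and the siltstone with no forced order relative to the clay lens — 4.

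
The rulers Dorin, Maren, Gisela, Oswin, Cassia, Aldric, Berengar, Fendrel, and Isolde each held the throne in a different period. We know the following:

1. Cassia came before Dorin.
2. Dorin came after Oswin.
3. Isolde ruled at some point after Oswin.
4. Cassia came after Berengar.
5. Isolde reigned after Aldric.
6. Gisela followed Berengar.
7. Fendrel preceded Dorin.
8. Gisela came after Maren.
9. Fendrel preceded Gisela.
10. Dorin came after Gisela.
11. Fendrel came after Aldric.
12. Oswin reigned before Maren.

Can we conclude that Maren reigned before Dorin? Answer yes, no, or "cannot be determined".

Chain the constraints: Maren → Gisela → Dorin. Each link is directly stated, so Maren comes before Dorin.

yes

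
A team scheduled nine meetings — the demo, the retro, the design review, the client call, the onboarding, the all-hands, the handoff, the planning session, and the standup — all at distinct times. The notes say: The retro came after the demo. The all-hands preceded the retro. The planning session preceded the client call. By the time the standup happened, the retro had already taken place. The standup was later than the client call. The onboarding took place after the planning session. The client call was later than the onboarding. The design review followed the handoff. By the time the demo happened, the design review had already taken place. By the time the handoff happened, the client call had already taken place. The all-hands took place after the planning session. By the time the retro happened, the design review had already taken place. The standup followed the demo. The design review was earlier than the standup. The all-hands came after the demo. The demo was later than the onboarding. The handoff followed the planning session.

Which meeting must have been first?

the planning session

The planning session has a chain of constraints placing it before every other meeting, so the planning session must be first.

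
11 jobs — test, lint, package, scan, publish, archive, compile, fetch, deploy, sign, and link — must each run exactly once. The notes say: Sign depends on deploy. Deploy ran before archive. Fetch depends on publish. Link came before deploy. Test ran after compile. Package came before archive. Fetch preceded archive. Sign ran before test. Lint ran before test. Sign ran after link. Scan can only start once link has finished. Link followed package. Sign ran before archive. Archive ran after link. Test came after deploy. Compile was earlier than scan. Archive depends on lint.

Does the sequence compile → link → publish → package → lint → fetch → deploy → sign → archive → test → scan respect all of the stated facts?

The constraints require package before link, but in the proposed sequence link appears ahead of package. That one violation is enough.

no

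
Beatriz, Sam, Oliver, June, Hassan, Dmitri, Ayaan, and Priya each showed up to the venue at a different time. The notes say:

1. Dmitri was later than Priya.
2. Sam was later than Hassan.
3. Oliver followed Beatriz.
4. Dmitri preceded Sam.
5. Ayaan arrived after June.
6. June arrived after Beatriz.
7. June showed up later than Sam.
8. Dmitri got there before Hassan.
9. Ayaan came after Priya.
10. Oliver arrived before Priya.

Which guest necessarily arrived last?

Ayaan

Every other guest has a chain of constraints placing them before Ayaan, so Ayaan is last.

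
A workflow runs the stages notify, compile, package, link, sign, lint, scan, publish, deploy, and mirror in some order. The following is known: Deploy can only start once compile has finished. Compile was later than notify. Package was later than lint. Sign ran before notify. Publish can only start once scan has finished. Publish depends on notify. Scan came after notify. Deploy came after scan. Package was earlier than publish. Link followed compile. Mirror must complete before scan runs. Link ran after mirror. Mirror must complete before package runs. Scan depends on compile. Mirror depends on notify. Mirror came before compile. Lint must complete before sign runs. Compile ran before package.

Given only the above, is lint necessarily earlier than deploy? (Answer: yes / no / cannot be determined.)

yes

Chain the constraints: lint → sign → notify → scan → deploy. Each link is directly stated, so lint comes before deploy.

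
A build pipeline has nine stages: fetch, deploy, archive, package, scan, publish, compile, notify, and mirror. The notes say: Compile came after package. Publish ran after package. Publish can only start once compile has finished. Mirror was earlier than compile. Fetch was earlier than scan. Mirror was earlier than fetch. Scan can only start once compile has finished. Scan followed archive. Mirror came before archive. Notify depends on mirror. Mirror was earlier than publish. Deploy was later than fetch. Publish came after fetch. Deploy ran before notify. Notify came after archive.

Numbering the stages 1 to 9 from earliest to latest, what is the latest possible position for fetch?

5

Fetch must come before deploy, notify, publish, and scan — 4 stages forced after it.
Everything else can be placed before fetch in some valid order, so fetch can sit as late as position 9 − 4 = 5.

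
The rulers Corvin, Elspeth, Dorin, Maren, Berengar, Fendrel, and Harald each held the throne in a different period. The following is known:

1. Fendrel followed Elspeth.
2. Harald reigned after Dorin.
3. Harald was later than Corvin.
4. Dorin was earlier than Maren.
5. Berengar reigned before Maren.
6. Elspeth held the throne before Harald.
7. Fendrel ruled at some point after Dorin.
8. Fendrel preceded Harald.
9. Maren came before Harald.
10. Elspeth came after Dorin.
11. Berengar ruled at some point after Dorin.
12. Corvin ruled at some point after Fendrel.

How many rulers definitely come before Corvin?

3

Directly stated before Corvin: Fendrel.
Dorin reaches Corvin via Dorin → Fendrel → Corvin.
Elspeth reaches Corvin via Elspeth → Fendrel → Corvin.
No chain forces Maren (or any of the others) ahead of Corvin.
That's Dorin, Elspeth, and Fendrel — 3 in all.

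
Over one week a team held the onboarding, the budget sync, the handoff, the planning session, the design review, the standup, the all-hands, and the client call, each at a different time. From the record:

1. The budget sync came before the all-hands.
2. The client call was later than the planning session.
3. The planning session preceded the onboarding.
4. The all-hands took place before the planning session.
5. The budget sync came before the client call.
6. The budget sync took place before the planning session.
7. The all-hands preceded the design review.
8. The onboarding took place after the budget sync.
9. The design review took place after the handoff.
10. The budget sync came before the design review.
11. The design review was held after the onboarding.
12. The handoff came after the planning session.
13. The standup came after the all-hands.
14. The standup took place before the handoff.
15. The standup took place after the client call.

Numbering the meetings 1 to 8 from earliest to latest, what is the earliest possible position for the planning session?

The all-hands and the budget sync must both come before the planning session — 2 forced predecessors.
Nothing else is forced ahead of the planning session, so its earliest slot is position 2 + 1 = 3.

3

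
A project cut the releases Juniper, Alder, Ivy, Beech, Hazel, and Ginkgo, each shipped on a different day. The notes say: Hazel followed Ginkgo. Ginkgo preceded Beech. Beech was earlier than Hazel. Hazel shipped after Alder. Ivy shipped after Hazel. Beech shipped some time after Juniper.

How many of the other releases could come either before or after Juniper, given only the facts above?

Forced after Juniper: Beech, Hazel, and Ivy.
That leaves Alder and Ginkgo with no forced order relative to Juniper — 2.

2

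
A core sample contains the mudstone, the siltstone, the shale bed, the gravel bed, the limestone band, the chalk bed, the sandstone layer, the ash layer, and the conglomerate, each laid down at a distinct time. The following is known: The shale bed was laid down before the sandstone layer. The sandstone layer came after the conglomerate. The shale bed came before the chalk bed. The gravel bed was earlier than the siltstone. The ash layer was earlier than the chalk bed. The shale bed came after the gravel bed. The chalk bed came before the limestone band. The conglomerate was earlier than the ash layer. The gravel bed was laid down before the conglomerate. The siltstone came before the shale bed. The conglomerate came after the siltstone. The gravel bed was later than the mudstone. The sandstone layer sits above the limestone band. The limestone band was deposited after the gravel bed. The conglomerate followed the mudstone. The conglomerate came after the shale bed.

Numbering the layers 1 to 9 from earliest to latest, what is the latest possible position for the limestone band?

The limestone band must come before the sandstone layer — 1 layer forced after it.
Everything else can be placed before the limestone band in some valid order, so the limestone band can sit as late as position 9 − 1 = 8.

8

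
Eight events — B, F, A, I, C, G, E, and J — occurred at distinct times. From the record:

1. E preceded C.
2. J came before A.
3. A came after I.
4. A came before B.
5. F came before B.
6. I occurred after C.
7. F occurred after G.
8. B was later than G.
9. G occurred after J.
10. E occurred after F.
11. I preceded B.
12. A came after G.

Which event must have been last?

B

Every other event has a chain of constraints placing it before B, so B is last.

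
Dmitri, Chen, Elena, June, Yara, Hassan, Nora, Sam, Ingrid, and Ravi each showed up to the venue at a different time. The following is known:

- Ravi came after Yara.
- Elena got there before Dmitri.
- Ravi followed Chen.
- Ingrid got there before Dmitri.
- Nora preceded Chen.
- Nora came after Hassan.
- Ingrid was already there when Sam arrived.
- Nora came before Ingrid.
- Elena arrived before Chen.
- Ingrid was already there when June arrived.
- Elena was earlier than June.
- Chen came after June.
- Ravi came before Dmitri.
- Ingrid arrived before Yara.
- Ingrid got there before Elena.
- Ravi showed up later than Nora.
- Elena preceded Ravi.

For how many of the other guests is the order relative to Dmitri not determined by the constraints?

Forced before Dmitri: Chen, Elena, Hassan, Ingrid, June, Nora, Ravi, and Yara.
That leaves Sam with no forced order relative to Dmitri — 1.

1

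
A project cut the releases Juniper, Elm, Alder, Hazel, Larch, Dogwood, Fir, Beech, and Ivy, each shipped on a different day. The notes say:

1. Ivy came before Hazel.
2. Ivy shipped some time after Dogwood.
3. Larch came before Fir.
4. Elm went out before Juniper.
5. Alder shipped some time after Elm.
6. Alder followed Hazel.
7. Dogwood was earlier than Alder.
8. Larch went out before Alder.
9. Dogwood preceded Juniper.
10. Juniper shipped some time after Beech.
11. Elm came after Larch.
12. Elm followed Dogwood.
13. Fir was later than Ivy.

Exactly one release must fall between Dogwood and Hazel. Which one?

Ivy

Tracing the constraints gives Dogwood → Ivy → Hazel, so Ivy sits after Dogwood and before Hazel.
No other release is forced both after Dogwood and before Hazel.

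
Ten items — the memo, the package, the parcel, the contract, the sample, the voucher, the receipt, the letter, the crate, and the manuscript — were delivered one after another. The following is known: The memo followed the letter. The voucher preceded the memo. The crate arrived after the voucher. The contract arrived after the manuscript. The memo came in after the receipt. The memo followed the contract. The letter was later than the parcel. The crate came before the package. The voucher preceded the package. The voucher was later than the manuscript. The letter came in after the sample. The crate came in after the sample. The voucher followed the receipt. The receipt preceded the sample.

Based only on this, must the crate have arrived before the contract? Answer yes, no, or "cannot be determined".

cannot be determined

No chain of stated constraints runs from the crate to the contract, and none runs from the contract to the crate either.
So the relative order of the crate and the contract is not fixed by the given facts.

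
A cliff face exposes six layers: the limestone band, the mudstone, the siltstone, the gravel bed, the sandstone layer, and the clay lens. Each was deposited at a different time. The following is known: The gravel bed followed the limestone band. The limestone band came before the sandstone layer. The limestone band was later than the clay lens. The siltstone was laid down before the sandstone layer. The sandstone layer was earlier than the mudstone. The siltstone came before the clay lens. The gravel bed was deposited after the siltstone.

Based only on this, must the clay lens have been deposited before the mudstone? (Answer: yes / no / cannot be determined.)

Chain the constraints: the clay lens → the limestone band → the sandstone layer → the mudstone. Each link is directly stated, so the clay lens comes before the mudstone.

yes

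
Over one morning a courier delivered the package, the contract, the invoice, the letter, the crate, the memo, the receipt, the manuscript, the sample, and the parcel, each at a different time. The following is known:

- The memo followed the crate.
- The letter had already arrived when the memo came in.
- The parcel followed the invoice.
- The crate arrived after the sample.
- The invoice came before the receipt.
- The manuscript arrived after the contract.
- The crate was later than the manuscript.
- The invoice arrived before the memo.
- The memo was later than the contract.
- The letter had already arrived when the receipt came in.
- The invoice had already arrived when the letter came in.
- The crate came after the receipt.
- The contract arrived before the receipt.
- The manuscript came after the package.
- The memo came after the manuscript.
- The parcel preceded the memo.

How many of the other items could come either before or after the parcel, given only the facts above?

Forced before the parcel: the invoice; forced after the parcel: the memo.
That leaves the contract, the crate, the letter, the manuscript, the package, the receipt, and the sample with no forced order relative to the parcel — 7.

7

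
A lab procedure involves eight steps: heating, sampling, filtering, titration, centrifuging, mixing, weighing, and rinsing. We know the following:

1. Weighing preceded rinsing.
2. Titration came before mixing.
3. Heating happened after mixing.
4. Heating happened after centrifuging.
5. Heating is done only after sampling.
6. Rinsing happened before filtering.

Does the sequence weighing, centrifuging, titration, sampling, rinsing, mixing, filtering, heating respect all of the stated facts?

yes

Check each stated constraint against the proposed order — e.g. weighing is ahead of rinsing; centrifuging is ahead of heating. Every pair is in the required order; nothing is violated.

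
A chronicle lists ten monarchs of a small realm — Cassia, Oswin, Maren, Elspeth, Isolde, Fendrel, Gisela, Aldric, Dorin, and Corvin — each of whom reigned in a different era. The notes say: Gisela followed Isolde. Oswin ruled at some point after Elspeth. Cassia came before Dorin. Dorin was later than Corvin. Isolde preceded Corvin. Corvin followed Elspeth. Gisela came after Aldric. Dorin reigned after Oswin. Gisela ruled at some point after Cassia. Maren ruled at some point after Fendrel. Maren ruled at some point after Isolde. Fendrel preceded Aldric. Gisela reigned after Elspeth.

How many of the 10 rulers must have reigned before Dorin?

5

Directly stated before Dorin: Cassia, Corvin, and Oswin.
Elspeth reaches Dorin via Elspeth → Oswin → Dorin.
Isolde reaches Dorin via Isolde → Corvin → Dorin.
No chain forces Gisela (or any of the others) ahead of Dorin.
That's Cassia, Corvin, Elspeth, Isolde, and Oswin — 5 in all.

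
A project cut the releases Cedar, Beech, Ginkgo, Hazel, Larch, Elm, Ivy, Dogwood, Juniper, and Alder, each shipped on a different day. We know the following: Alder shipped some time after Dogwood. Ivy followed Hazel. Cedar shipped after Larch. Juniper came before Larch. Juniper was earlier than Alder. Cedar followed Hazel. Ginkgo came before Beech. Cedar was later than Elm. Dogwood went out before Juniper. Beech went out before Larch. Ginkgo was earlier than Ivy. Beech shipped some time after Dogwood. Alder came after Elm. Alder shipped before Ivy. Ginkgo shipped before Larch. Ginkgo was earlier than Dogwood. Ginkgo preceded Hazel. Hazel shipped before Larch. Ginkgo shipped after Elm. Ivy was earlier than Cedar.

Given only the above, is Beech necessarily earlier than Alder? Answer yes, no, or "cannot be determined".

No chain of stated constraints runs from Beech to Alder, and none runs from Alder to Beech either.
So the relative order of Beech and Alder is not fixed by the given facts.

cannot be determined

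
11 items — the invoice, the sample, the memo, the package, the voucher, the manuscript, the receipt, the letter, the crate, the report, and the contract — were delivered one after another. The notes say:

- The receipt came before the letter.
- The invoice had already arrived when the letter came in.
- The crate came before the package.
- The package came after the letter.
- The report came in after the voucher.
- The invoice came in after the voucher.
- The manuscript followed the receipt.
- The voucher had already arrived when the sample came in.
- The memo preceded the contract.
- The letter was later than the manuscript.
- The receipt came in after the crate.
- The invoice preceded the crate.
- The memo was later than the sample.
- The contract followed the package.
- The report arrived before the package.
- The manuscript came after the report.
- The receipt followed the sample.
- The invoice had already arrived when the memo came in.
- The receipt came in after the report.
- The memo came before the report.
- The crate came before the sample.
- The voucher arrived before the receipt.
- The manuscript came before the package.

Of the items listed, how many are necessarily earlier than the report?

5

Directly stated before the report: the memo and the voucher.
The crate reaches the report via the crate → the sample → the memo → the report.
The invoice reaches the report via the invoice → the memo → the report.
The sample reaches the report via the sample → the memo → the report.
No chain forces the package (or any of the others) ahead of the report.
That's the crate, the invoice, the memo, the sample, and the voucher — 5 in all.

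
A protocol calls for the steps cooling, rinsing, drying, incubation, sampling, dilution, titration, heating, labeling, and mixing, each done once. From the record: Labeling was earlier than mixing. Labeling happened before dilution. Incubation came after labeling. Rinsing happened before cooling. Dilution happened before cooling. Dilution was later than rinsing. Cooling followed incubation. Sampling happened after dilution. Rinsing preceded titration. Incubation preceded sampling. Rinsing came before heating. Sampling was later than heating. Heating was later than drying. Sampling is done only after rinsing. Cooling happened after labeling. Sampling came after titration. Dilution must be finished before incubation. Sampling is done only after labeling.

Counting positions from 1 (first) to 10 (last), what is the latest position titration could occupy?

Titration must come before sampling — 1 step forced after it.
Everything else can be placed before titration in some valid order, so titration can sit as late as position 10 − 1 = 9.

9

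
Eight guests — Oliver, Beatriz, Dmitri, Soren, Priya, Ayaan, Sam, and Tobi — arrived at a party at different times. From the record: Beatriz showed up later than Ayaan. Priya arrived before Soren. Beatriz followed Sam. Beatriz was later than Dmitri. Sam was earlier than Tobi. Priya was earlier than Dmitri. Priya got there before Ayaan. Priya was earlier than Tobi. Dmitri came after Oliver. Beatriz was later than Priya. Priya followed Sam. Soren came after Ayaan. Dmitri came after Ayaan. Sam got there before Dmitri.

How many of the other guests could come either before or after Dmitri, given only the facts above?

Forced before Dmitri: Ayaan, Oliver, Priya, and Sam; forced after Dmitri: Beatriz.
That leaves Soren and Tobi with no forced order relative to Dmitri — 2.

2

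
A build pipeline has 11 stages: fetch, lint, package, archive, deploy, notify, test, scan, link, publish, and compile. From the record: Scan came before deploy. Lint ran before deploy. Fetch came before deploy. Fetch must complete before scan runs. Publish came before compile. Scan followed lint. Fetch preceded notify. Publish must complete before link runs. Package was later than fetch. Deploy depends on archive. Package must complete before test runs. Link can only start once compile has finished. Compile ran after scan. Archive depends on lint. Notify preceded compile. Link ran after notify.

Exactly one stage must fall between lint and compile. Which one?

scan

Tracing the constraints gives lint → scan → compile, so scan sits after lint and before compile.
No other stage is forced both after lint and before compile.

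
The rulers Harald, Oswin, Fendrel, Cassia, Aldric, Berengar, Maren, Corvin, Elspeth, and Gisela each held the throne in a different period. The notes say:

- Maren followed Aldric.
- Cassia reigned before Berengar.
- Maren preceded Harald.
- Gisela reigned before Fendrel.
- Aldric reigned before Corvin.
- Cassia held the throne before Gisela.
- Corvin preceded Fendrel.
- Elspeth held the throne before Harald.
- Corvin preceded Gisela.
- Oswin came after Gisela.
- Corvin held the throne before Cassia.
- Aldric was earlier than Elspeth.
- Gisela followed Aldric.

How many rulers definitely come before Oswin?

4

Directly stated before Oswin: Gisela.
Aldric reaches Oswin via Aldric → Gisela → Oswin.
Cassia reaches Oswin via Cassia → Gisela → Oswin.
Corvin reaches Oswin via Corvin → Gisela → Oswin.
No chain forces Maren (or any of the others) ahead of Oswin.
That's Aldric, Cassia, Corvin, and Gisela — 4 in all.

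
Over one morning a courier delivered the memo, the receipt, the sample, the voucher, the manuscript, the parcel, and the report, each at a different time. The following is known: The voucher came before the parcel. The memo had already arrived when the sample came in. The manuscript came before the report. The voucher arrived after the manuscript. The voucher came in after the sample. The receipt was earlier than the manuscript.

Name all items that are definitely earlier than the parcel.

Directly stated before the parcel: the voucher.
The manuscript reaches the parcel via the manuscript → the voucher → the parcel.
The memo reaches the parcel via the memo → the sample → the voucher → the parcel.
The receipt reaches the parcel via the receipt → the manuscript → the voucher → the parcel.
Likewise the sample reaches the parcel by chaining the stated constraints.
No chain forces the report ahead of the parcel.

the manuscript, the memo, the receipt, the sample, the voucher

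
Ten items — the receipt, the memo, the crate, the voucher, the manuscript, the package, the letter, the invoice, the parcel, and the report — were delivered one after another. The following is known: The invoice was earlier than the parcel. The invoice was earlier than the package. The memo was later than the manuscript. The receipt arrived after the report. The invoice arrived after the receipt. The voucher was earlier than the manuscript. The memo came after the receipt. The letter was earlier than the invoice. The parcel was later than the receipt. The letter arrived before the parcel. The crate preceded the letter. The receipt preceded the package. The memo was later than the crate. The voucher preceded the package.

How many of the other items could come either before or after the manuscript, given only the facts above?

7

Forced before the manuscript: the voucher; forced after the manuscript: the memo.
That leaves the crate, the invoice, the letter, the package, the parcel, the receipt, and the report with no forced order relative to the manuscript — 7.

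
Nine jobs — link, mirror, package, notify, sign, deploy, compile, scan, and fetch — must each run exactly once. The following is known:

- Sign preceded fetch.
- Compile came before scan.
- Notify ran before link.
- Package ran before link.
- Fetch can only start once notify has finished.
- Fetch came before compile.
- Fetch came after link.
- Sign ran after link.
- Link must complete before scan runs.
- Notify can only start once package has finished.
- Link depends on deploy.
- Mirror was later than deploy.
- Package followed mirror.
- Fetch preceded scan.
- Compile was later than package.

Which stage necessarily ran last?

scan

Every other stage has a chain of constraints placing it before scan, so scan is last.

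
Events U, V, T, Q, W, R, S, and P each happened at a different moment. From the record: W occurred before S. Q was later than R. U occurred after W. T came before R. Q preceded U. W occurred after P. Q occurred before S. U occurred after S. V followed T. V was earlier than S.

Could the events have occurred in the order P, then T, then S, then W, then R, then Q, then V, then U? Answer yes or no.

The constraints require W before S, but in the proposed sequence S appears ahead of W. That one violation is enough.

no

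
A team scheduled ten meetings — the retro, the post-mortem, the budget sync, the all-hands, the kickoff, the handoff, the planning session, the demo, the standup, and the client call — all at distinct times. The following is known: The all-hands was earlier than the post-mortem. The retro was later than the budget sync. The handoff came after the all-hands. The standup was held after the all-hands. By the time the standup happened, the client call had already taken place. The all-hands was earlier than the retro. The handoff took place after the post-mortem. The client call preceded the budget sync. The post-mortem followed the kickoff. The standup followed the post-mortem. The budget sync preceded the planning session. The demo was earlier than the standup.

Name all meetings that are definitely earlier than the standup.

Directly stated before the standup: the all-hands, the client call, the demo, and the post-mortem.
The kickoff reaches the standup via the kickoff → the post-mortem → the standup.
No chain forces the retro (or any of the others) ahead of the standup.

the all-hands, the client call, the demo, the kickoff, the post-mortem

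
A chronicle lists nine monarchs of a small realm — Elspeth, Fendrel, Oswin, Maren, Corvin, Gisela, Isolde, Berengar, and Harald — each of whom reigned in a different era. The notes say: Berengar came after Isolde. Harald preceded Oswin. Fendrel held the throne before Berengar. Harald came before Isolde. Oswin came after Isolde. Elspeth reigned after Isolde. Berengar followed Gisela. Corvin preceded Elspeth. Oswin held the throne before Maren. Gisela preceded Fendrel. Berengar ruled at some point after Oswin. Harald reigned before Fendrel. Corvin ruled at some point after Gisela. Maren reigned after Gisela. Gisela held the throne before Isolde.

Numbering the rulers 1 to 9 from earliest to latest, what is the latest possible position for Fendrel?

8

Fendrel must come before Berengar — 1 ruler forced after them.
Everything else can be placed before Fendrel in some valid order, so Fendrel can sit as late as position 9 − 1 = 8.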